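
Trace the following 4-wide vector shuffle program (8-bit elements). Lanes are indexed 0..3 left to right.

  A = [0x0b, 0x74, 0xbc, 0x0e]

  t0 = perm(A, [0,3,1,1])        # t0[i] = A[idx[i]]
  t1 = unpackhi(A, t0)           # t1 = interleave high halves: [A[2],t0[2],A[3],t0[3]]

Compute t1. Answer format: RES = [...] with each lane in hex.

  t0: 0b 0e 74 74
  t1: bc 74 0e 74

RES = [0xbc, 0x74, 0x0e, 0x74]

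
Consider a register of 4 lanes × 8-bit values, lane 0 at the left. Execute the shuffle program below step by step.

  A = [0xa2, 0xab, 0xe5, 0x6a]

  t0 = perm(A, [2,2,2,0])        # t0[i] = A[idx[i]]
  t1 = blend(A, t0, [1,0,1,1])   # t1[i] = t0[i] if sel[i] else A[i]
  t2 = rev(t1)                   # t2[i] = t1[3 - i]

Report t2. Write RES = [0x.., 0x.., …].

RES = [ 0xa2  0xe5  0xab  0xe5 ]

t0 = [0xe5, 0xe5, 0xe5, 0xa2]
t1 = [0xe5, 0xab, 0xe5, 0xa2]
t2 = [0xa2, 0xe5, 0xab, 0xe5]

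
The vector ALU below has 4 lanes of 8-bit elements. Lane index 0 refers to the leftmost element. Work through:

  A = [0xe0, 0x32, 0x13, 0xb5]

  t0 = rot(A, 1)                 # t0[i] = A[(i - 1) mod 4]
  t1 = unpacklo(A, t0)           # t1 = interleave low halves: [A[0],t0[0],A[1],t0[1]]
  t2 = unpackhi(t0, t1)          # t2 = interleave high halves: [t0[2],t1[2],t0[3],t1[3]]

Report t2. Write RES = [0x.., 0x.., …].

t0 = [0xb5, 0xe0, 0x32, 0x13]
t1 = [0xe0, 0xb5, 0x32, 0xe0]
t2 = [0x32, 0x32, 0x13, 0xe0]

RES = [ 0x32  0x32  0x13  0xe0 ]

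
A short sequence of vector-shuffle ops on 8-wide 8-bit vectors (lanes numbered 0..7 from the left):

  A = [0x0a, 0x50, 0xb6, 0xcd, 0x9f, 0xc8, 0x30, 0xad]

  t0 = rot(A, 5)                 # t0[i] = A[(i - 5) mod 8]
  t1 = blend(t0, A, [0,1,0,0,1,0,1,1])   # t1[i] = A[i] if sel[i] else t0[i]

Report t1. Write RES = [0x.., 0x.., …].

→ t0 |cd|9f|c8|30|ad|0a|50|b6|
→ t1 |cd|50|c8|30|9f|0a|30|ad|

RES = [0xcd, 0x50, 0xc8, 0x30, 0x9f, 0x0a, 0x30, 0xad]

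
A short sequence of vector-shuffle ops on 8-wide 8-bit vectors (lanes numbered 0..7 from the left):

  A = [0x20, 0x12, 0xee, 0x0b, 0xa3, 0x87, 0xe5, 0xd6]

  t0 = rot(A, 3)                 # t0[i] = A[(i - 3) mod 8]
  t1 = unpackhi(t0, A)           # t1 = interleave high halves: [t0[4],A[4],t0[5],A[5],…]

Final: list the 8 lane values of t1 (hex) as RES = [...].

RES = [0x12, 0xa3, 0xee, 0x87, 0x0b, 0xe5, 0xa3, 0xd6]

→ t0 |87|e5|d6|20|12|ee|0b|a3|
→ t1 |12|a3|ee|87|0b|e5|a3|d6|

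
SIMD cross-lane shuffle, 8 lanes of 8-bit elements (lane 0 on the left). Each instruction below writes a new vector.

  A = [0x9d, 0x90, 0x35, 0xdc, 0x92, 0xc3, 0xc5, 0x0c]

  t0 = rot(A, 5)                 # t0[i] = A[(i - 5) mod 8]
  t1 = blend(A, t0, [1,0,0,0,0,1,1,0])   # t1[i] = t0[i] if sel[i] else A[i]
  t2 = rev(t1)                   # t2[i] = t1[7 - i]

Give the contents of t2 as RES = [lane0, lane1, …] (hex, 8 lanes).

RES = [0x0c, 0x90, 0x9d, 0x92, 0xdc, 0x35, 0x90, 0xdc]

→ t0 |dc|92|c3|c5|0c|9d|90|35|
→ t1 |dc|90|35|dc|92|9d|90|0c|
→ t2 |0c|90|9d|92|dc|35|90|dc|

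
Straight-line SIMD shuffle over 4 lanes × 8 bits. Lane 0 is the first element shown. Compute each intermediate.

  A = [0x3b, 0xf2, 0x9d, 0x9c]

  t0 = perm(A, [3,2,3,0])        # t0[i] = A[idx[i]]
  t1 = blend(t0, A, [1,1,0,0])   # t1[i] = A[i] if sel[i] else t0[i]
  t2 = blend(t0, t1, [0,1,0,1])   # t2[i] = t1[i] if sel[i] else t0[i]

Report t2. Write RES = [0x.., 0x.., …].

RES = [0x9c, 0xf2, 0x9c, 0x3b]

t0 = [0x9c, 0x9d, 0x9c, 0x3b]
t1 = [0x3b, 0xf2, 0x9c, 0x3b]
t2 = [0x9c, 0xf2, 0x9c, 0x3b]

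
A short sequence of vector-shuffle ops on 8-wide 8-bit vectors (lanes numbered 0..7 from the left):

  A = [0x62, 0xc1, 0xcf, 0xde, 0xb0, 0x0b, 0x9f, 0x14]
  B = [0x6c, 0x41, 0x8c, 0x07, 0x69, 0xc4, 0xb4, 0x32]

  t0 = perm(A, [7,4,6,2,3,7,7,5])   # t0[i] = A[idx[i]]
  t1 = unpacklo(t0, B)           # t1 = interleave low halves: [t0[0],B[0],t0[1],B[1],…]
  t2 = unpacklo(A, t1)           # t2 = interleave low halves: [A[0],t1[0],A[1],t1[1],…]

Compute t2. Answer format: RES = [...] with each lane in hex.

RES = [ 0x62  0x14  0xc1  0x6c  0xcf  0xb0  0xde  0x41 ]

  t0: 14 b0 9f cf de 14 14 0b
  t1: 14 6c b0 41 9f 8c cf 07
  t2: 62 14 c1 6c cf b0 de 41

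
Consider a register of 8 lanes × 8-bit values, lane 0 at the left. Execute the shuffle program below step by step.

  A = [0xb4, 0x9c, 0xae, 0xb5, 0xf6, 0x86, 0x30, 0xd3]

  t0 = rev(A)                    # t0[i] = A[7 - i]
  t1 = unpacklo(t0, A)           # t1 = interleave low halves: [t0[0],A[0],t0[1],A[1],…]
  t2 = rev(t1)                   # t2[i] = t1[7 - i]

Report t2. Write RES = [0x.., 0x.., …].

t0 = [0xd3, 0x30, 0x86, 0xf6, 0xb5, 0xae, 0x9c, 0xb4]
t1 = [0xd3, 0xb4, 0x30, 0x9c, 0x86, 0xae, 0xf6, 0xb5]
t2 = [0xb5, 0xf6, 0xae, 0x86, 0x9c, 0x30, 0xb4, 0xd3]

RES = [ 0xb5  0xf6  0xae  0x86  0x9c  0x30  0xb4  0xd3 ]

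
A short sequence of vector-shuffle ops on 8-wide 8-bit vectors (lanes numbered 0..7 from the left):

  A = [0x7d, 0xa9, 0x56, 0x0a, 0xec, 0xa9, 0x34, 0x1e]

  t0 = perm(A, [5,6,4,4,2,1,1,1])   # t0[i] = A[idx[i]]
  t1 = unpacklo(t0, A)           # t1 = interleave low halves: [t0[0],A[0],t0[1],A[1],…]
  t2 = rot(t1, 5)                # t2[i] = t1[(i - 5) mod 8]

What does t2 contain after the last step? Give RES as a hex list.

RES = [0xa9, 0xec, 0x56, 0xec, 0x0a, 0xa9, 0x7d, 0x34]

→ t0 |a9|34|ec|ec|56|a9|a9|a9|
→ t1 |a9|7d|34|a9|ec|56|ec|0a|
→ t2 |a9|ec|56|ec|0a|a9|7d|34|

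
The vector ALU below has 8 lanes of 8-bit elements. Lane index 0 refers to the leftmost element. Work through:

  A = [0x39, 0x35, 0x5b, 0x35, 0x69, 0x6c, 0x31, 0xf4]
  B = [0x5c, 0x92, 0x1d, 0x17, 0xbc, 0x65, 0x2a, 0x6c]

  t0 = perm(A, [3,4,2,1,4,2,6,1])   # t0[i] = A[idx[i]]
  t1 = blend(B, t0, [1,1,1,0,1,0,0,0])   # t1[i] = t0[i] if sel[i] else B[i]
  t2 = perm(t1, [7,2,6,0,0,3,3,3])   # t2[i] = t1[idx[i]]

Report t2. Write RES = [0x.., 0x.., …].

→ t0 |35|69|5b|35|69|5b|31|35|
→ t1 |35|69|5b|17|69|65|2a|6c|
→ t2 |6c|5b|2a|35|35|17|17|17|

RES = [ 0x6c  0x5b  0x2a  0x35  0x35  0x17  0x17  0x17 ]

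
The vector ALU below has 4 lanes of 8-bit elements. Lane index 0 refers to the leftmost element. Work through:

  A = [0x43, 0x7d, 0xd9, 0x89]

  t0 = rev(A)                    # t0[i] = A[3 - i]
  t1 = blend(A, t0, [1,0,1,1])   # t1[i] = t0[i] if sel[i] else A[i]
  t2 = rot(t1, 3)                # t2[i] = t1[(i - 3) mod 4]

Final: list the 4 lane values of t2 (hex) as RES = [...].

t0 = [0x89, 0xd9, 0x7d, 0x43]
t1 = [0x89, 0x7d, 0x7d, 0x43]
t2 = [0x7d, 0x7d, 0x43, 0x89]

RES = [0x7d, 0x7d, 0x43, 0x89]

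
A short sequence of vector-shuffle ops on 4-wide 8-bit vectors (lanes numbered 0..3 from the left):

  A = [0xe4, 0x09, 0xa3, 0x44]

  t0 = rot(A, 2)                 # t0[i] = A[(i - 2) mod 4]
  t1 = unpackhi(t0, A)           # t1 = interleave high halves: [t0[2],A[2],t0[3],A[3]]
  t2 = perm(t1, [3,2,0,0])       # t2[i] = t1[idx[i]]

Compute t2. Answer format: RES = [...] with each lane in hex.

  t0: a3 44 e4 09
  t1: e4 a3 09 44
  t2: 44 09 e4 e4

RES = [0x44, 0x09, 0xe4, 0xe4]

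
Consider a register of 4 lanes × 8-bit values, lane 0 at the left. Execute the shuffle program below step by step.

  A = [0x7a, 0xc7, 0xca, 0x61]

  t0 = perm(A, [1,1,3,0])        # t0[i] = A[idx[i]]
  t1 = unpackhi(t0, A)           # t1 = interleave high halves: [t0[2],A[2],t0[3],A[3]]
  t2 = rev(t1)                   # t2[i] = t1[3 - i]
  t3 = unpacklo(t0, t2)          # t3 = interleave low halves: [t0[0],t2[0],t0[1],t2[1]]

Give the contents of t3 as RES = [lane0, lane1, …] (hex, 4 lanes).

  t0: c7 c7 61 7a
  t1: 61 ca 7a 61
  t2: 61 7a ca 61
  t3: c7 61 c7 7a

RES = [ 0xc7  0x61  0xc7  0x7a ]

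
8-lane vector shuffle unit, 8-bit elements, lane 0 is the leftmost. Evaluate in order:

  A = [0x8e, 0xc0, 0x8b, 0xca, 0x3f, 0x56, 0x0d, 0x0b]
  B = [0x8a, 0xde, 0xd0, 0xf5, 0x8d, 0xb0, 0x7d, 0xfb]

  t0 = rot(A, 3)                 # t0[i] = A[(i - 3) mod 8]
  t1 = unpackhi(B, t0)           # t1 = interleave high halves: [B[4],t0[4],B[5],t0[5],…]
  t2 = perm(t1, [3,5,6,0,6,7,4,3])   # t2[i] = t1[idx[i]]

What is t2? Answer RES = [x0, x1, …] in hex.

  t0: 56 0d 0b 8e c0 8b ca 3f
  t1: 8d c0 b0 8b 7d ca fb 3f
  t2: 8b ca fb 8d fb 3f 7d 8b

RES = [0x8b, 0xca, 0xfb, 0x8d, 0xfb, 0x3f, 0x7d, 0x8b]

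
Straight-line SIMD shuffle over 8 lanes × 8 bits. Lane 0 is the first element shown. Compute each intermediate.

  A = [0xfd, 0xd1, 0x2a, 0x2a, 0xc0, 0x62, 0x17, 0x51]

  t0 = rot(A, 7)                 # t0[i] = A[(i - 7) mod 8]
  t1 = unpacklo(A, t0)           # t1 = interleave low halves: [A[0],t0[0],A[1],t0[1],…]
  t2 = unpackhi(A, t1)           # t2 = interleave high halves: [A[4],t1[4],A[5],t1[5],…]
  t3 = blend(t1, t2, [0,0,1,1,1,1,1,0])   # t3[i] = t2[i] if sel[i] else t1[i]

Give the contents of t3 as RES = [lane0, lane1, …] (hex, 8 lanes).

RES = [0xfd, 0xd1, 0x62, 0x2a, 0x17, 0x2a, 0x51, 0xc0]

t0 = [0xd1, 0x2a, 0x2a, 0xc0, 0x62, 0x17, 0x51, 0xfd]
t1 = [0xfd, 0xd1, 0xd1, 0x2a, 0x2a, 0x2a, 0x2a, 0xc0]
t2 = [0xc0, 0x2a, 0x62, 0x2a, 0x17, 0x2a, 0x51, 0xc0]
t3 = [0xfd, 0xd1, 0x62, 0x2a, 0x17, 0x2a, 0x51, 0xc0]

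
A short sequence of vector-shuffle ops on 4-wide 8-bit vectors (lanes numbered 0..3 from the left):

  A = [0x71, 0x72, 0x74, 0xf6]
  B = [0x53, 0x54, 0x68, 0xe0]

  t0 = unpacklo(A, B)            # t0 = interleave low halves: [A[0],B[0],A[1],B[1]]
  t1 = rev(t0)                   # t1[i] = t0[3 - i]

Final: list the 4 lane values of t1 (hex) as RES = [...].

RES = [0x54, 0x72, 0x53, 0x71]

  t0: 71 53 72 54
  t1: 54 72 53 71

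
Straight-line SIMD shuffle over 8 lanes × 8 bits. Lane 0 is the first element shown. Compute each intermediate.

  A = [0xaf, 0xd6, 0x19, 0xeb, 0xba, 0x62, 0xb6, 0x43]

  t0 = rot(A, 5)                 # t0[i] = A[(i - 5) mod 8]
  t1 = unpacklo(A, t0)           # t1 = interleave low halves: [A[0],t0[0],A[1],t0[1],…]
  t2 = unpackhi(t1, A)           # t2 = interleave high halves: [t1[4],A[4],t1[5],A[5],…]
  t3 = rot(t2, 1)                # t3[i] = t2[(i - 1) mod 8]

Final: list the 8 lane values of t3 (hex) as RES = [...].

  t0: eb ba 62 b6 43 af d6 19
  t1: af eb d6 ba 19 62 eb b6
  t2: 19 ba 62 62 eb b6 b6 43
  t3: 43 19 ba 62 62 eb b6 b6

RES = [ 0x43  0x19  0xba  0x62  0x62  0xeb  0xb6  0xb6 ]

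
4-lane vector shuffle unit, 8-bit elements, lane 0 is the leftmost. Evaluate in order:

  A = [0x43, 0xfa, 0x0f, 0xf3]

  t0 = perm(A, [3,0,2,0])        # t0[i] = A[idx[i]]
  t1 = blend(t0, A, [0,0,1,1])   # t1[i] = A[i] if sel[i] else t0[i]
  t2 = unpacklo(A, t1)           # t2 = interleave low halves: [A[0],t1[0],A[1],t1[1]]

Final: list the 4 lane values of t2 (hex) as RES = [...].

RES = [ 0x43  0xf3  0xfa  0x43 ]

  t0: f3 43 0f 43
  t1: f3 43 0f f3
  t2: 43 f3 fa 43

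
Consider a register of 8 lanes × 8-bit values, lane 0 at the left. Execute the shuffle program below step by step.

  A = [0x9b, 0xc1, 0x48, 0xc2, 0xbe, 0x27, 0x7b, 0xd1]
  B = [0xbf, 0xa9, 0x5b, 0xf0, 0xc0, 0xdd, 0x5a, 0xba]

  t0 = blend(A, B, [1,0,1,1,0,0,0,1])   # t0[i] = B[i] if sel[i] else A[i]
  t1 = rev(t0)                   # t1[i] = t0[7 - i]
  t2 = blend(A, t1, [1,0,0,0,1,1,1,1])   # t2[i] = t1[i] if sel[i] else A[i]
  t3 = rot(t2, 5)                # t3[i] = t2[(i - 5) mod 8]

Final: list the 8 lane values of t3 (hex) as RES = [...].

RES = [ 0xc2  0xf0  0x5b  0xc1  0xbf  0xba  0xc1  0x48 ]

→ t0 |bf|c1|5b|f0|be|27|7b|ba|
→ t1 |ba|7b|27|be|f0|5b|c1|bf|
→ t2 |ba|c1|48|c2|f0|5b|c1|bf|
→ t3 |c2|f0|5b|c1|bf|ba|c1|48|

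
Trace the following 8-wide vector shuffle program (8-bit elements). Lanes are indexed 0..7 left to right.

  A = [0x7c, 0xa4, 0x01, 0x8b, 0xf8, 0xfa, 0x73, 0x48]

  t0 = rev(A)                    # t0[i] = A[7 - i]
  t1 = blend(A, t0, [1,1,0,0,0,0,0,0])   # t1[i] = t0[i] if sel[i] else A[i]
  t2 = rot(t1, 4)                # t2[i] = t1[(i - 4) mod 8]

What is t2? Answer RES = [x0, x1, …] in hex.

RES = [ 0xf8  0xfa  0x73  0x48  0x48  0x73  0x01  0x8b ]

  t0: 48 73 fa f8 8b 01 a4 7c
  t1: 48 73 01 8b f8 fa 73 48
  t2: f8 fa 73 48 48 73 01 8b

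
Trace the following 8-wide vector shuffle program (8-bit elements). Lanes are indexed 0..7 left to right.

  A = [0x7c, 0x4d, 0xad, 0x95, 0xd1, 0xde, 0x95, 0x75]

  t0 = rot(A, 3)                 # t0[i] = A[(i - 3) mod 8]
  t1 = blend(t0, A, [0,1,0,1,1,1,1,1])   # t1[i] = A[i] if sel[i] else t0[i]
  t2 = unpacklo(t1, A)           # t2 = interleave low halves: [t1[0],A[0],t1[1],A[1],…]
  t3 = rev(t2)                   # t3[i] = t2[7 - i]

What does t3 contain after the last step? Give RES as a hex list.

RES = [0x95, 0x95, 0xad, 0x75, 0x4d, 0x4d, 0x7c, 0xde]

  t0: de 95 75 7c 4d ad 95 d1
  t1: de 4d 75 95 d1 de 95 75
  t2: de 7c 4d 4d 75 ad 95 95
  t3: 95 95 ad 75 4d 4d 7c de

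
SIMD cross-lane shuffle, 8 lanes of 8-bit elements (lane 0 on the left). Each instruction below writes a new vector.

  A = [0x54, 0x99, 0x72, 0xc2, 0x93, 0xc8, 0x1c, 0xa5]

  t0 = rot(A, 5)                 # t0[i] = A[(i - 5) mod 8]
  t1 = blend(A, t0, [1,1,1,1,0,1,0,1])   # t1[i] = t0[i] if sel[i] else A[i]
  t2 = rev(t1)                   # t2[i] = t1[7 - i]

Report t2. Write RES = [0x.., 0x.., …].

RES = [0x72, 0x1c, 0x54, 0x93, 0x1c, 0xc8, 0x93, 0xc2]

  t0: c2 93 c8 1c a5 54 99 72
  t1: c2 93 c8 1c 93 54 1c 72
  t2: 72 1c 54 93 1c c8 93 c2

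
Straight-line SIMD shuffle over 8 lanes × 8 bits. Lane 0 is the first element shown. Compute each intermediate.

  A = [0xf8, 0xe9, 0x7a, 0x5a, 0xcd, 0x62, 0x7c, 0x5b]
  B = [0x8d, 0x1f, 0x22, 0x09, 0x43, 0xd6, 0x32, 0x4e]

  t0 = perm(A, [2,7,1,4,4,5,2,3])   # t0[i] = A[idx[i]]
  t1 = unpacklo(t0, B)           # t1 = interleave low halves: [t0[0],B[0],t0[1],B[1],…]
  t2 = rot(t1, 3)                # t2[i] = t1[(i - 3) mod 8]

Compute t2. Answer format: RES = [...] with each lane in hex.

t0 = [0x7a, 0x5b, 0xe9, 0xcd, 0xcd, 0x62, 0x7a, 0x5a]
t1 = [0x7a, 0x8d, 0x5b, 0x1f, 0xe9, 0x22, 0xcd, 0x09]
t2 = [0x22, 0xcd, 0x09, 0x7a, 0x8d, 0x5b, 0x1f, 0xe9]

RES = [ 0x22  0xcd  0x09  0x7a  0x8d  0x5b  0x1f  0xe9 ]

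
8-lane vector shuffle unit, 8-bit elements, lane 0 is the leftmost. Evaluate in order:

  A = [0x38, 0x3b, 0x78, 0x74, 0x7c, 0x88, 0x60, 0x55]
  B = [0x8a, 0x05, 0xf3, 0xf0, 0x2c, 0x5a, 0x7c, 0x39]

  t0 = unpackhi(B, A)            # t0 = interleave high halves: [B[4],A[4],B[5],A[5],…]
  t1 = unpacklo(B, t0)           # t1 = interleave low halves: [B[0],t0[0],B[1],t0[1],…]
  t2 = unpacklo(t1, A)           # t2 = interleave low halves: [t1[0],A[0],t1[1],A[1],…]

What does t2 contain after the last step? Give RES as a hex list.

→ t0 |2c|7c|5a|88|7c|60|39|55|
→ t1 |8a|2c|05|7c|f3|5a|f0|88|
→ t2 |8a|38|2c|3b|05|78|7c|74|

RES = [ 0x8a  0x38  0x2c  0x3b  0x05  0x78  0x7c  0x74 ]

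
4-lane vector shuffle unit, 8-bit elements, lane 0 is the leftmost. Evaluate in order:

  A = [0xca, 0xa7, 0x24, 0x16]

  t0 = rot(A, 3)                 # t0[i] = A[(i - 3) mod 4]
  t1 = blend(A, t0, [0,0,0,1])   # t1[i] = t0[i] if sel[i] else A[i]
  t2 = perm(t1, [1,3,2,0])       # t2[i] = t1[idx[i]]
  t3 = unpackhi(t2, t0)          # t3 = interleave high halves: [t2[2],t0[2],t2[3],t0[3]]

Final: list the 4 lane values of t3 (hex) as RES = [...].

RES = [0x24, 0x16, 0xca, 0xca]

t0 = [0xa7, 0x24, 0x16, 0xca]
t1 = [0xca, 0xa7, 0x24, 0xca]
t2 = [0xa7, 0xca, 0x24, 0xca]
t3 = [0x24, 0x16, 0xca, 0xca]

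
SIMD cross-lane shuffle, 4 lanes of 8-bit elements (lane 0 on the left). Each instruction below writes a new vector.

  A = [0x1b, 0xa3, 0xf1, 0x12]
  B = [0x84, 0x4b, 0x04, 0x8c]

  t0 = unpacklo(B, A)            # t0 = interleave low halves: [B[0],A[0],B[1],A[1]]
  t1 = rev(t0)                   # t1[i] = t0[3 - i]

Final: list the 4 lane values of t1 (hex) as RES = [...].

t0 = [0x84, 0x1b, 0x4b, 0xa3]
t1 = [0xa3, 0x4b, 0x1b, 0x84]

RES = [ 0xa3  0x4b  0x1b  0x84 ]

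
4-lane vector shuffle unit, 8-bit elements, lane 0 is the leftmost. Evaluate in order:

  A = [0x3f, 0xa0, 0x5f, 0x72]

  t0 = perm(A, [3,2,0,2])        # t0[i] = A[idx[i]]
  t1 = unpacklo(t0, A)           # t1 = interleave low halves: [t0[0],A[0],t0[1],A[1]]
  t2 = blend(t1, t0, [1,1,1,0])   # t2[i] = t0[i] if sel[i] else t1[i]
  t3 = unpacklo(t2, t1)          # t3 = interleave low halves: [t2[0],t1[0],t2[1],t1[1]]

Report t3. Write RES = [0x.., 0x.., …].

RES = [ 0x72  0x72  0x5f  0x3f ]

→ t0 |72|5f|3f|5f|
→ t1 |72|3f|5f|a0|
→ t2 |72|5f|3f|a0|
→ t3 |72|72|5f|3f|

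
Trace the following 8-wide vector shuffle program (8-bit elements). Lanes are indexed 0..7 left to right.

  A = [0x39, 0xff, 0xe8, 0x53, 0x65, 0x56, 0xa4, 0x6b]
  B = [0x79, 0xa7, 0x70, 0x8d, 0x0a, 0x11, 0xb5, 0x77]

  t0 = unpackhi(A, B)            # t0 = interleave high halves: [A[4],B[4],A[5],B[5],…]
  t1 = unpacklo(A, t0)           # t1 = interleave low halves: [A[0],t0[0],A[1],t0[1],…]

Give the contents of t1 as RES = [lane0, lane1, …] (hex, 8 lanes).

t0 = [0x65, 0x0a, 0x56, 0x11, 0xa4, 0xb5, 0x6b, 0x77]
t1 = [0x39, 0x65, 0xff, 0x0a, 0xe8, 0x56, 0x53, 0x11]

RES = [ 0x39  0x65  0xff  0x0a  0xe8  0x56  0x53  0x11 ]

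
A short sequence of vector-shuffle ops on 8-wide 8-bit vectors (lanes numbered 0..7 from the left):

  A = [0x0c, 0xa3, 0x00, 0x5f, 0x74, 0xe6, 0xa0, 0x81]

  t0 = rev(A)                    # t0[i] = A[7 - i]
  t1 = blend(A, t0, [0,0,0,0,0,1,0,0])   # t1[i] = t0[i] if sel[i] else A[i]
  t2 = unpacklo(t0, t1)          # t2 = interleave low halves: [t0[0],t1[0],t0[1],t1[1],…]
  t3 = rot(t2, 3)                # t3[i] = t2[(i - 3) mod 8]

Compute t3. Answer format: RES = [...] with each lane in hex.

RES = [ 0x00  0x74  0x5f  0x81  0x0c  0xa0  0xa3  0xe6 ]

→ t0 |81|a0|e6|74|5f|00|a3|0c|
→ t1 |0c|a3|00|5f|74|00|a0|81|
→ t2 |81|0c|a0|a3|e6|00|74|5f|
→ t3 |00|74|5f|81|0c|a0|a3|e6|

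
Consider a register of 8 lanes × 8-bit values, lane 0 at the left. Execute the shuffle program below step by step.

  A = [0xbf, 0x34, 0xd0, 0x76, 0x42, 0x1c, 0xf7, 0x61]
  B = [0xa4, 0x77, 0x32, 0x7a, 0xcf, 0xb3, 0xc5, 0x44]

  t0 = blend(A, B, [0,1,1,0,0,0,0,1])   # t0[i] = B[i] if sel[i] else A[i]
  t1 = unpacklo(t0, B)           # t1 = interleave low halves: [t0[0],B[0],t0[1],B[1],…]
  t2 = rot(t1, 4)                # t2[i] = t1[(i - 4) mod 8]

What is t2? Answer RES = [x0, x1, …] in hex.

  t0: bf 77 32 76 42 1c f7 44
  t1: bf a4 77 77 32 32 76 7a
  t2: 32 32 76 7a bf a4 77 77

RES = [0x32, 0x32, 0x76, 0x7a, 0xbf, 0xa4, 0x77, 0x77]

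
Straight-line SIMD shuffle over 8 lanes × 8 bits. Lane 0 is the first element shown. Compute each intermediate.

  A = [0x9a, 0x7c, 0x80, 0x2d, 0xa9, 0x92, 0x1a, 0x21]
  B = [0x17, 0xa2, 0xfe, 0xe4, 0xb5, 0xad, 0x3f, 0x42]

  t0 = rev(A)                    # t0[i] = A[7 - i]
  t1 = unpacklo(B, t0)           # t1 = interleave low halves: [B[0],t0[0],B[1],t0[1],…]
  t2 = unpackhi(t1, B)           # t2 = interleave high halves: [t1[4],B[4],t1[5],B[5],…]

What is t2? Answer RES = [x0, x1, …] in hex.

  t0: 21 1a 92 a9 2d 80 7c 9a
  t1: 17 21 a2 1a fe 92 e4 a9
  t2: fe b5 92 ad e4 3f a9 42

RES = [ 0xfe  0xb5  0x92  0xad  0xe4  0x3f  0xa9  0x42 ]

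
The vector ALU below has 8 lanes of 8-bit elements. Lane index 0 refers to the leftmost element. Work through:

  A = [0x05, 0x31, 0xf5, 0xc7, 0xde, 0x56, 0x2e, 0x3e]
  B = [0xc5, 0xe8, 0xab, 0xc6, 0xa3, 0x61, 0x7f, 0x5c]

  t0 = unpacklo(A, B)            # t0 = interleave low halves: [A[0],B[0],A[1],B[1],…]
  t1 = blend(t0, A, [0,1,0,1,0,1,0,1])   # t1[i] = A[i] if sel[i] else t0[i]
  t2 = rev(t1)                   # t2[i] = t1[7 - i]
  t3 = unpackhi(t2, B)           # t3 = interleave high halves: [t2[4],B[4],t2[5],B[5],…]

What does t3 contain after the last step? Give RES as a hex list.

RES = [ 0xc7  0xa3  0x31  0x61  0x31  0x7f  0x05  0x5c ]

t0 = [0x05, 0xc5, 0x31, 0xe8, 0xf5, 0xab, 0xc7, 0xc6]
t1 = [0x05, 0x31, 0x31, 0xc7, 0xf5, 0x56, 0xc7, 0x3e]
t2 = [0x3e, 0xc7, 0x56, 0xf5, 0xc7, 0x31, 0x31, 0x05]
t3 = [0xc7, 0xa3, 0x31, 0x61, 0x31, 0x7f, 0x05, 0x5c]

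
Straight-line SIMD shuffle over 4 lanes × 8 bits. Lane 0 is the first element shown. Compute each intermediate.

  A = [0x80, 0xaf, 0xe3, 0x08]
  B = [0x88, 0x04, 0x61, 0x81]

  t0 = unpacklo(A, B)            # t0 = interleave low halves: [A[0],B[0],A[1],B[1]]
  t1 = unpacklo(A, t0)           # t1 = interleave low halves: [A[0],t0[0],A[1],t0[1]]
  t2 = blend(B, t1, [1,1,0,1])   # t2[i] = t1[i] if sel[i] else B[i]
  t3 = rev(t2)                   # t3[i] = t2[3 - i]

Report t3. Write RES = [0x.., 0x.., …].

RES = [0x88, 0x61, 0x80, 0x80]

→ t0 |80|88|af|04|
→ t1 |80|80|af|88|
→ t2 |80|80|61|88|
→ t3 |88|61|80|80|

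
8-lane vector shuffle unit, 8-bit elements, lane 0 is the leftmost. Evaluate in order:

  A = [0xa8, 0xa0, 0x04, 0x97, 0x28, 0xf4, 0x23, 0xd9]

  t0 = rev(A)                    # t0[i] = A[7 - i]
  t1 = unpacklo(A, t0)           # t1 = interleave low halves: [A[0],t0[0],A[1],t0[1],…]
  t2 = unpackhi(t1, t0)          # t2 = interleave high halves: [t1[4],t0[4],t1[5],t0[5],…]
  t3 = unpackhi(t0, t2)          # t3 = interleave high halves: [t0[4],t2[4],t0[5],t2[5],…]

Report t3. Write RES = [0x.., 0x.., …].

RES = [0x97, 0x97, 0x04, 0xa0, 0xa0, 0x28, 0xa8, 0xa8]

  t0: d9 23 f4 28 97 04 a0 a8
  t1: a8 d9 a0 23 04 f4 97 28
  t2: 04 97 f4 04 97 a0 28 a8
  t3: 97 97 04 a0 a0 28 a8 a8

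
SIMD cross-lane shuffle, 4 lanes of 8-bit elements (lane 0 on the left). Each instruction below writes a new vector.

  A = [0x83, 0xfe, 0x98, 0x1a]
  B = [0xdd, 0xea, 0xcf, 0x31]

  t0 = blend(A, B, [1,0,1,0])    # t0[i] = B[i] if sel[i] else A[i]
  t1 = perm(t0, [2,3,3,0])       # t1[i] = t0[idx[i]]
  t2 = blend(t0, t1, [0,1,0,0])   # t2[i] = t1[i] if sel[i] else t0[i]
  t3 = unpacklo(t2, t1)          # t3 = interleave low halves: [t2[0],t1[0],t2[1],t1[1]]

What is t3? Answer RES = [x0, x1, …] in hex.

RES = [0xdd, 0xcf, 0x1a, 0x1a]

t0 = [0xdd, 0xfe, 0xcf, 0x1a]
t1 = [0xcf, 0x1a, 0x1a, 0xdd]
t2 = [0xdd, 0x1a, 0xcf, 0x1a]
t3 = [0xdd, 0xcf, 0x1a, 0x1a]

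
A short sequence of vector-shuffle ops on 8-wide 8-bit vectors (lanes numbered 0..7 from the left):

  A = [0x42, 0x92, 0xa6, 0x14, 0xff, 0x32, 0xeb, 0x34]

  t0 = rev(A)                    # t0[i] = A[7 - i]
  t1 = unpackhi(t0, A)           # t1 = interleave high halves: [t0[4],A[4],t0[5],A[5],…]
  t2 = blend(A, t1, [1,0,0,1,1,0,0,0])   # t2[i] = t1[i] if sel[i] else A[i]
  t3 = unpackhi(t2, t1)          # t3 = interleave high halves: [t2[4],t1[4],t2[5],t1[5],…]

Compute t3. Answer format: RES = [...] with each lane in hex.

RES = [ 0x92  0x92  0x32  0xeb  0xeb  0x42  0x34  0x34 ]

t0 = [0x34, 0xeb, 0x32, 0xff, 0x14, 0xa6, 0x92, 0x42]
t1 = [0x14, 0xff, 0xa6, 0x32, 0x92, 0xeb, 0x42, 0x34]
t2 = [0x14, 0x92, 0xa6, 0x32, 0x92, 0x32, 0xeb, 0x34]
t3 = [0x92, 0x92, 0x32, 0xeb, 0xeb, 0x42, 0x34, 0x34]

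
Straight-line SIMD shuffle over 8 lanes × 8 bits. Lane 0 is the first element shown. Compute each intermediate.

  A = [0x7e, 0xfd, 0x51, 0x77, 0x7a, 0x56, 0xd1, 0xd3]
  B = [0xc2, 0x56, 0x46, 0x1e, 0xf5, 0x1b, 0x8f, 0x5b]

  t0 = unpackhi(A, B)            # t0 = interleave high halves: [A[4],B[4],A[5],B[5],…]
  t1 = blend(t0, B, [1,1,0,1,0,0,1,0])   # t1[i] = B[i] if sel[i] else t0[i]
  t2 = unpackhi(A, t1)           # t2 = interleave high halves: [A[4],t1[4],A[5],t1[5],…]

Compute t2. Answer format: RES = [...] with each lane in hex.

  t0: 7a f5 56 1b d1 8f d3 5b
  t1: c2 56 56 1e d1 8f 8f 5b
  t2: 7a d1 56 8f d1 8f d3 5b

RES = [0x7a, 0xd1, 0x56, 0x8f, 0xd1, 0x8f, 0xd3, 0x5b]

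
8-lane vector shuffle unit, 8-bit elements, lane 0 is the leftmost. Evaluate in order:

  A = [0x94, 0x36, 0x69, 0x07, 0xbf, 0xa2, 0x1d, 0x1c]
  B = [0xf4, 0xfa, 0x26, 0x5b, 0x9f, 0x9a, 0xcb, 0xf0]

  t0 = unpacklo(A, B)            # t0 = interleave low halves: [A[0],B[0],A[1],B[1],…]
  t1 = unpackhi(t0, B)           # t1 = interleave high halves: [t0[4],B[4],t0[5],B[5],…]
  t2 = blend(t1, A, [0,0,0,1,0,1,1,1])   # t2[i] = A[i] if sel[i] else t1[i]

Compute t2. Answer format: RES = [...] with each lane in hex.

RES = [ 0x69  0x9f  0x26  0x07  0x07  0xa2  0x1d  0x1c ]

→ t0 |94|f4|36|fa|69|26|07|5b|
→ t1 |69|9f|26|9a|07|cb|5b|f0|
→ t2 |69|9f|26|07|07|a2|1d|1c|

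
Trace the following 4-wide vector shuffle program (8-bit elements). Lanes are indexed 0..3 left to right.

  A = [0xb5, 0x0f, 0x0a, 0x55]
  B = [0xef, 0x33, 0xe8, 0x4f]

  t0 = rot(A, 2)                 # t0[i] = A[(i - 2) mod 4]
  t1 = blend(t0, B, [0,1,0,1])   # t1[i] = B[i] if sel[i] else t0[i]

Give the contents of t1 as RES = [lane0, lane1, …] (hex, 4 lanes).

RES = [0x0a, 0x33, 0xb5, 0x4f]

t0 = [0x0a, 0x55, 0xb5, 0x0f]
t1 = [0x0a, 0x33, 0xb5, 0x4f]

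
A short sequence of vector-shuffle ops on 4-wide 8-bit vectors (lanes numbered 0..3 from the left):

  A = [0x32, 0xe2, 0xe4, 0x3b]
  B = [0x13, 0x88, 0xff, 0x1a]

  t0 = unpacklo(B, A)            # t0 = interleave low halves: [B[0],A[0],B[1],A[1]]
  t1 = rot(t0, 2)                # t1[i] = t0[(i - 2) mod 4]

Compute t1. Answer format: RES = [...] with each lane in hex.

t0 = [0x13, 0x32, 0x88, 0xe2]
t1 = [0x88, 0xe2, 0x13, 0x32]

RES = [0x88, 0xe2, 0x13, 0x32]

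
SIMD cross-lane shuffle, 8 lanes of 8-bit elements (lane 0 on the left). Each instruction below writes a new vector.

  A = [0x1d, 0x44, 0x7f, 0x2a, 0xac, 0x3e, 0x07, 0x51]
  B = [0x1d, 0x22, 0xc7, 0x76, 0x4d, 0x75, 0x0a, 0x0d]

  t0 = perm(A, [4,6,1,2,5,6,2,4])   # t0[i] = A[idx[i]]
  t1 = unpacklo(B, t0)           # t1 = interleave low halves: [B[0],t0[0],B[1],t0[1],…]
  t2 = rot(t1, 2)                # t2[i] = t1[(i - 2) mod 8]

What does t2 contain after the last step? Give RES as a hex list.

t0 = [0xac, 0x07, 0x44, 0x7f, 0x3e, 0x07, 0x7f, 0xac]
t1 = [0x1d, 0xac, 0x22, 0x07, 0xc7, 0x44, 0x76, 0x7f]
t2 = [0x76, 0x7f, 0x1d, 0xac, 0x22, 0x07, 0xc7, 0x44]

RES = [ 0x76  0x7f  0x1d  0xac  0x22  0x07  0xc7  0x44 ]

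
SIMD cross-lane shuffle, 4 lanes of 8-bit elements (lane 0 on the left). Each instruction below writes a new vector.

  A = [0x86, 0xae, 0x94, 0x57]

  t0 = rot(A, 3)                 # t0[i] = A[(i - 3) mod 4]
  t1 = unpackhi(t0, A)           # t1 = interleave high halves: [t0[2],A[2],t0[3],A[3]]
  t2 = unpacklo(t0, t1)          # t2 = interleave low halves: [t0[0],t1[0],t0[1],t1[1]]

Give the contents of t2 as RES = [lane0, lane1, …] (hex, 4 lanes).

RES = [0xae, 0x57, 0x94, 0x94]

t0 = [0xae, 0x94, 0x57, 0x86]
t1 = [0x57, 0x94, 0x86, 0x57]
t2 = [0xae, 0x57, 0x94, 0x94]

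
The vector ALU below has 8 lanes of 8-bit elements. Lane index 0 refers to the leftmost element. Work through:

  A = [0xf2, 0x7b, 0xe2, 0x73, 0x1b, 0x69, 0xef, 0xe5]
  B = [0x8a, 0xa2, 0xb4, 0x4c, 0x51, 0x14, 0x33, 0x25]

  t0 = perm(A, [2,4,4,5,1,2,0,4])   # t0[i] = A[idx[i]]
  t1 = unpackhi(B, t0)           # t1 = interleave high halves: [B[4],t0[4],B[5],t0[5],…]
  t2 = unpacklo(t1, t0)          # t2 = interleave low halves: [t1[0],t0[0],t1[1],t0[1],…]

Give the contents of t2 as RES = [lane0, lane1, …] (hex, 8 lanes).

RES = [0x51, 0xe2, 0x7b, 0x1b, 0x14, 0x1b, 0xe2, 0x69]

→ t0 |e2|1b|1b|69|7b|e2|f2|1b|
→ t1 |51|7b|14|e2|33|f2|25|1b|
→ t2 |51|e2|7b|1b|14|1b|e2|69|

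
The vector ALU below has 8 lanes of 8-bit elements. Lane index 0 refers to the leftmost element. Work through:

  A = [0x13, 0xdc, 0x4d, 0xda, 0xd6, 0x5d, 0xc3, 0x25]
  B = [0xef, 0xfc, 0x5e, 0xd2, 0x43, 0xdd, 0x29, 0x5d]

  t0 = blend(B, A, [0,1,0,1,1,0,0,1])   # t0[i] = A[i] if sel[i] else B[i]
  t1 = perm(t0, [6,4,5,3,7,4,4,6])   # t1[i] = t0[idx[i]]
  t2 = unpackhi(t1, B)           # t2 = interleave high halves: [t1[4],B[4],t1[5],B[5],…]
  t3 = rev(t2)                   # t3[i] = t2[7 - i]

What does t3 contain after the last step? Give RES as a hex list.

t0 = [0xef, 0xdc, 0x5e, 0xda, 0xd6, 0xdd, 0x29, 0x25]
t1 = [0x29, 0xd6, 0xdd, 0xda, 0x25, 0xd6, 0xd6, 0x29]
t2 = [0x25, 0x43, 0xd6, 0xdd, 0xd6, 0x29, 0x29, 0x5d]
t3 = [0x5d, 0x29, 0x29, 0xd6, 0xdd, 0xd6, 0x43, 0x25]

RES = [0x5d, 0x29, 0x29, 0xd6, 0xdd, 0xd6, 0x43, 0x25]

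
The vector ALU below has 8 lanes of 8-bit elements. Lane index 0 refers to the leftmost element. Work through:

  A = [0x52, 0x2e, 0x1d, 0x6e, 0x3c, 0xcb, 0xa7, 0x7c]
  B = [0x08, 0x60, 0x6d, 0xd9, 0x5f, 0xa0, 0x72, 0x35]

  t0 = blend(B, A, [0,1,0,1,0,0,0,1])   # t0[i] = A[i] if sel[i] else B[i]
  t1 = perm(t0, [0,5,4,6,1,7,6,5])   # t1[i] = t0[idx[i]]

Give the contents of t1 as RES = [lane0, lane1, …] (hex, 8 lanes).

→ t0 |08|2e|6d|6e|5f|a0|72|7c|
→ t1 |08|a0|5f|72|2e|7c|72|a0|

RES = [0x08, 0xa0, 0x5f, 0x72, 0x2e, 0x7c, 0x72, 0xa0]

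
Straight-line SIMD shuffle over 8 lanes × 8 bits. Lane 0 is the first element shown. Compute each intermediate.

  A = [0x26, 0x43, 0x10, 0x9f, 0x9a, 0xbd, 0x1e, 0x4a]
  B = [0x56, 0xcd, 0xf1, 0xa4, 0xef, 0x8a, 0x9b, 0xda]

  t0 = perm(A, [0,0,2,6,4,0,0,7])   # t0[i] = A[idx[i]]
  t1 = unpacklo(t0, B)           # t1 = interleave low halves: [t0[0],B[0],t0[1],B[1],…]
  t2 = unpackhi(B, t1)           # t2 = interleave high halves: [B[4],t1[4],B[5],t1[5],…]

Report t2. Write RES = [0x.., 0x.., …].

  t0: 26 26 10 1e 9a 26 26 4a
  t1: 26 56 26 cd 10 f1 1e a4
  t2: ef 10 8a f1 9b 1e da a4

RES = [0xef, 0x10, 0x8a, 0xf1, 0x9b, 0x1e, 0xda, 0xa4]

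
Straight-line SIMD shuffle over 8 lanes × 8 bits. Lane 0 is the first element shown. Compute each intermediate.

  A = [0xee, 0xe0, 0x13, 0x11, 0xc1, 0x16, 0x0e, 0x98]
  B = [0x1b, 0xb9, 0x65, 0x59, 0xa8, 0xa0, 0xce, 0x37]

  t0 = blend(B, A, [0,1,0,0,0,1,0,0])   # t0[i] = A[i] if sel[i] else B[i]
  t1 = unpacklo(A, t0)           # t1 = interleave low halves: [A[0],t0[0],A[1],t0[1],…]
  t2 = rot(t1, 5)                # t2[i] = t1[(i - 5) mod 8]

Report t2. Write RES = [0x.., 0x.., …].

  t0: 1b e0 65 59 a8 16 ce 37
  t1: ee 1b e0 e0 13 65 11 59
  t2: e0 13 65 11 59 ee 1b e0

RES = [ 0xe0  0x13  0x65  0x11  0x59  0xee  0x1b  0xe0 ]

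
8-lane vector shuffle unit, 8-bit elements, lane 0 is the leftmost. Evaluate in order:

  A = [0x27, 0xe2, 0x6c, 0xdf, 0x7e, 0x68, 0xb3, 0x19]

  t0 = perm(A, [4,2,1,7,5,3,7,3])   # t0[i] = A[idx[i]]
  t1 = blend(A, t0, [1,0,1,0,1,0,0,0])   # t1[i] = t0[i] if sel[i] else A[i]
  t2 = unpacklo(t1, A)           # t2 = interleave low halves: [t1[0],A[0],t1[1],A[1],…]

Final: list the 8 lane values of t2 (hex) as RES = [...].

RES = [0x7e, 0x27, 0xe2, 0xe2, 0xe2, 0x6c, 0xdf, 0xdf]

→ t0 |7e|6c|e2|19|68|df|19|df|
→ t1 |7e|e2|e2|df|68|68|b3|19|
→ t2 |7e|27|e2|e2|e2|6c|df|df|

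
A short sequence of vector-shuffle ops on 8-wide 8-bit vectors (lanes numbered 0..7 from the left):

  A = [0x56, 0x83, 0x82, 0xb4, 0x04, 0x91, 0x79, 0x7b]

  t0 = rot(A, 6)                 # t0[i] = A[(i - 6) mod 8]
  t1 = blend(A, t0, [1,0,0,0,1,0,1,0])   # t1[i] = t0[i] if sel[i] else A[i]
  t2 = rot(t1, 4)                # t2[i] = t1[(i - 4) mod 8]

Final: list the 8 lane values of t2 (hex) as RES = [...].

RES = [ 0x79  0x91  0x56  0x7b  0x82  0x83  0x82  0xb4 ]

  t0: 82 b4 04 91 79 7b 56 83
  t1: 82 83 82 b4 79 91 56 7b
  t2: 79 91 56 7b 82 83 82 b4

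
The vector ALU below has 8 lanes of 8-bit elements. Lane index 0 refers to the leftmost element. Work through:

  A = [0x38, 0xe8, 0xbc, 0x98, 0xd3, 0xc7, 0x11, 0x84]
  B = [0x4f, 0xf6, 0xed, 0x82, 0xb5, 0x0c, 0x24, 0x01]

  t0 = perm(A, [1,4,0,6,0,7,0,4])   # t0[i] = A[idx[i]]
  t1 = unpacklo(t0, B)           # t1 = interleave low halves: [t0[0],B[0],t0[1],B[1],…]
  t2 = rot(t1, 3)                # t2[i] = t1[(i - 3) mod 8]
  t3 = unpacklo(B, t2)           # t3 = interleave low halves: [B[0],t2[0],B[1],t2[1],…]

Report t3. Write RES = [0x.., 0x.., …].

RES = [ 0x4f  0xed  0xf6  0x11  0xed  0x82  0x82  0xe8 ]

→ t0 |e8|d3|38|11|38|84|38|d3|
→ t1 |e8|4f|d3|f6|38|ed|11|82|
→ t2 |ed|11|82|e8|4f|d3|f6|38|
→ t3 |4f|ed|f6|11|ed|82|82|e8|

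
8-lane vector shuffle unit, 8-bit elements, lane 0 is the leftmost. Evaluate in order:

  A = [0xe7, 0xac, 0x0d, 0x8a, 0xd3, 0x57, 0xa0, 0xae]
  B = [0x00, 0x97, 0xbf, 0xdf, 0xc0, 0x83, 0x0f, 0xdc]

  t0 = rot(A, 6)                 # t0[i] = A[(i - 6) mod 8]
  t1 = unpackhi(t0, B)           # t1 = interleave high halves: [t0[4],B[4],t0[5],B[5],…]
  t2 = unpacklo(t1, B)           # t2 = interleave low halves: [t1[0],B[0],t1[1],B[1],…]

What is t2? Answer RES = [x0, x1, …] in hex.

→ t0 |0d|8a|d3|57|a0|ae|e7|ac|
→ t1 |a0|c0|ae|83|e7|0f|ac|dc|
→ t2 |a0|00|c0|97|ae|bf|83|df|

RES = [0xa0, 0x00, 0xc0, 0x97, 0xae, 0xbf, 0x83, 0xdf]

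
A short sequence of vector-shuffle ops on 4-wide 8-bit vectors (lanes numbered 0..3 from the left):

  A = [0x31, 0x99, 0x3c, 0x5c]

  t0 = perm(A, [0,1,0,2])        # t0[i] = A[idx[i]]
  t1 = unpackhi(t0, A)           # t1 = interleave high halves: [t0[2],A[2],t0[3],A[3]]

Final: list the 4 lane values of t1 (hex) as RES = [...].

→ t0 |31|99|31|3c|
→ t1 |31|3c|3c|5c|

RES = [0x31, 0x3c, 0x3c, 0x5c]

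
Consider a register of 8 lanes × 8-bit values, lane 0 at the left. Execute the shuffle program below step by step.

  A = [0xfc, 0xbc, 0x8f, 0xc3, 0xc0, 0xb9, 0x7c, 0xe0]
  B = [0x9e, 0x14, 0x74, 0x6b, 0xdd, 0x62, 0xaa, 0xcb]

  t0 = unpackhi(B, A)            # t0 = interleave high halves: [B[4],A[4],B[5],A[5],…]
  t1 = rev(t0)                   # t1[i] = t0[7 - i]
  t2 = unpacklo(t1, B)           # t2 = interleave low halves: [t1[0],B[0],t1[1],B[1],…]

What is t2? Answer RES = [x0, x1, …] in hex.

RES = [ 0xe0  0x9e  0xcb  0x14  0x7c  0x74  0xaa  0x6b ]

→ t0 |dd|c0|62|b9|aa|7c|cb|e0|
→ t1 |e0|cb|7c|aa|b9|62|c0|dd|
→ t2 |e0|9e|cb|14|7c|74|aa|6b|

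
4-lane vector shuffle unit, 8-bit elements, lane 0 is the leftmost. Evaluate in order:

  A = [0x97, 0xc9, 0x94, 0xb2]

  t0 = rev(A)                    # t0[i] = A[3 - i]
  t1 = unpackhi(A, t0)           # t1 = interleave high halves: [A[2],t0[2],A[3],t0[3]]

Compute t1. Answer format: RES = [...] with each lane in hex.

  t0: b2 94 c9 97
  t1: 94 c9 b2 97

RES = [0x94, 0xc9, 0xb2, 0x97]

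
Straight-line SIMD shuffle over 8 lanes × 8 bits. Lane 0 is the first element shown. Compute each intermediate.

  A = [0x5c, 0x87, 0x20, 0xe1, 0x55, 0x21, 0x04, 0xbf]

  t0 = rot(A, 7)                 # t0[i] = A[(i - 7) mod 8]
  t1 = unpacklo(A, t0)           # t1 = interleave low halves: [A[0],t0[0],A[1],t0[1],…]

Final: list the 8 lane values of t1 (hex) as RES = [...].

RES = [0x5c, 0x87, 0x87, 0x20, 0x20, 0xe1, 0xe1, 0x55]

t0 = [0x87, 0x20, 0xe1, 0x55, 0x21, 0x04, 0xbf, 0x5c]
t1 = [0x5c, 0x87, 0x87, 0x20, 0x20, 0xe1, 0xe1, 0x55]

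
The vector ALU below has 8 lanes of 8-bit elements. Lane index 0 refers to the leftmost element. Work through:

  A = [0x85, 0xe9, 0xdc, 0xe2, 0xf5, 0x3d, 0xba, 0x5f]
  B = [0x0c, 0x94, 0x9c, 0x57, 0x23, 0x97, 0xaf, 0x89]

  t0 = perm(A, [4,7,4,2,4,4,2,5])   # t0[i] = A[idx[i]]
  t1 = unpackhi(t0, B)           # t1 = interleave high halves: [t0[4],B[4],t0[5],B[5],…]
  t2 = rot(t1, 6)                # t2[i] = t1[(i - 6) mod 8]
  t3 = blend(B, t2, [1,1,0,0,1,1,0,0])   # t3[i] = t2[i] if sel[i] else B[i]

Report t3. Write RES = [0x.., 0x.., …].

→ t0 |f5|5f|f5|dc|f5|f5|dc|3d|
→ t1 |f5|23|f5|97|dc|af|3d|89|
→ t2 |f5|97|dc|af|3d|89|f5|23|
→ t3 |f5|97|9c|57|3d|89|af|89|

RES = [ 0xf5  0x97  0x9c  0x57  0x3d  0x89  0xaf  0x89 ]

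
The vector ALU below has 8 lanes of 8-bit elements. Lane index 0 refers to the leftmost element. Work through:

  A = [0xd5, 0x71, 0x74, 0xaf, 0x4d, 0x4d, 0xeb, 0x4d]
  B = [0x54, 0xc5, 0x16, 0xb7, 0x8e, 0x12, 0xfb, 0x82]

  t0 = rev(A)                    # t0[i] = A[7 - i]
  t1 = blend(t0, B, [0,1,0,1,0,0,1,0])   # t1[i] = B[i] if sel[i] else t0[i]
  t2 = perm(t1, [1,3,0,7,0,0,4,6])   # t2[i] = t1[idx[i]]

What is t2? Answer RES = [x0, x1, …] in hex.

RES = [ 0xc5  0xb7  0x4d  0xd5  0x4d  0x4d  0xaf  0xfb ]

t0 = [0x4d, 0xeb, 0x4d, 0x4d, 0xaf, 0x74, 0x71, 0xd5]
t1 = [0x4d, 0xc5, 0x4d, 0xb7, 0xaf, 0x74, 0xfb, 0xd5]
t2 = [0xc5, 0xb7, 0x4d, 0xd5, 0x4d, 0x4d, 0xaf, 0xfb]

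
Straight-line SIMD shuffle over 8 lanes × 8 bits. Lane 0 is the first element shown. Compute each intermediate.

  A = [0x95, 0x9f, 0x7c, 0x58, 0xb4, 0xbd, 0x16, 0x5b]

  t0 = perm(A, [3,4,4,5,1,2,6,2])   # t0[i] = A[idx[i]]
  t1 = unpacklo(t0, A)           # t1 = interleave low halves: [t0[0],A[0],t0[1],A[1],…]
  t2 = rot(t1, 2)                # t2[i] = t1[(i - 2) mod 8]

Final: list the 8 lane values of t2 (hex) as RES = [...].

RES = [0xbd, 0x58, 0x58, 0x95, 0xb4, 0x9f, 0xb4, 0x7c]

→ t0 |58|b4|b4|bd|9f|7c|16|7c|
→ t1 |58|95|b4|9f|b4|7c|bd|58|
→ t2 |bd|58|58|95|b4|9f|b4|7c|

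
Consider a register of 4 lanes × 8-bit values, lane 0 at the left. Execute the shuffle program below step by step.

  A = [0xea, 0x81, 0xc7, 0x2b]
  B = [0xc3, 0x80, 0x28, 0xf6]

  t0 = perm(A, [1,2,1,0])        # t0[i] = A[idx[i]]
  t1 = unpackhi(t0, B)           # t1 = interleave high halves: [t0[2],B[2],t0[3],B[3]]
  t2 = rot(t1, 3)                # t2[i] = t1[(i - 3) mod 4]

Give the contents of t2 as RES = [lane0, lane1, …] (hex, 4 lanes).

  t0: 81 c7 81 ea
  t1: 81 28 ea f6
  t2: 28 ea f6 81

RES = [ 0x28  0xea  0xf6  0x81 ]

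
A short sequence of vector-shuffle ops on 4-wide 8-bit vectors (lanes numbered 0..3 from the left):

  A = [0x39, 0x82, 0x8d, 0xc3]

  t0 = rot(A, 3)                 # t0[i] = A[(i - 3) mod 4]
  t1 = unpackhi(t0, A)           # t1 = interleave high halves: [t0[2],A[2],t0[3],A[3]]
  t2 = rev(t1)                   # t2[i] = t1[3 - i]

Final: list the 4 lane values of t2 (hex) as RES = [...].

RES = [0xc3, 0x39, 0x8d, 0xc3]

t0 = [0x82, 0x8d, 0xc3, 0x39]
t1 = [0xc3, 0x8d, 0x39, 0xc3]
t2 = [0xc3, 0x39, 0x8d, 0xc3]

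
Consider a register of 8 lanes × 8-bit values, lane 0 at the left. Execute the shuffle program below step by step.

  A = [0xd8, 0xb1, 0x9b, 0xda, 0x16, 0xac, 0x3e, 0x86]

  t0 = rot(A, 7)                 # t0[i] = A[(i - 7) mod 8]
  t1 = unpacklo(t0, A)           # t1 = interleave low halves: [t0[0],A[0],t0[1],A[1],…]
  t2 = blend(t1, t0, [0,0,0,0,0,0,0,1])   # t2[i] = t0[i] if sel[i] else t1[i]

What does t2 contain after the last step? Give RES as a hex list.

t0 = [0xb1, 0x9b, 0xda, 0x16, 0xac, 0x3e, 0x86, 0xd8]
t1 = [0xb1, 0xd8, 0x9b, 0xb1, 0xda, 0x9b, 0x16, 0xda]
t2 = [0xb1, 0xd8, 0x9b, 0xb1, 0xda, 0x9b, 0x16, 0xd8]

RES = [ 0xb1  0xd8  0x9b  0xb1  0xda  0x9b  0x16  0xd8 ]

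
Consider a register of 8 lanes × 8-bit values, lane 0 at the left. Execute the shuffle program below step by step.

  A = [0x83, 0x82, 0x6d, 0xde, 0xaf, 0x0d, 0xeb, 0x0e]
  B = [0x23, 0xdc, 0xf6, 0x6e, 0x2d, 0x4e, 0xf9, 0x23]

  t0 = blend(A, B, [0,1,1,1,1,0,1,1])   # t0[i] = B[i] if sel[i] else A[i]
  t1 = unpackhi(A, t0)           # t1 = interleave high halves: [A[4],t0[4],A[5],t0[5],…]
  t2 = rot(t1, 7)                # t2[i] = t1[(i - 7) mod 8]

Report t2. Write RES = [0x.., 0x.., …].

RES = [0x2d, 0x0d, 0x0d, 0xeb, 0xf9, 0x0e, 0x23, 0xaf]

→ t0 |83|dc|f6|6e|2d|0d|f9|23|
→ t1 |af|2d|0d|0d|eb|f9|0e|23|
→ t2 |2d|0d|0d|eb|f9|0e|23|af|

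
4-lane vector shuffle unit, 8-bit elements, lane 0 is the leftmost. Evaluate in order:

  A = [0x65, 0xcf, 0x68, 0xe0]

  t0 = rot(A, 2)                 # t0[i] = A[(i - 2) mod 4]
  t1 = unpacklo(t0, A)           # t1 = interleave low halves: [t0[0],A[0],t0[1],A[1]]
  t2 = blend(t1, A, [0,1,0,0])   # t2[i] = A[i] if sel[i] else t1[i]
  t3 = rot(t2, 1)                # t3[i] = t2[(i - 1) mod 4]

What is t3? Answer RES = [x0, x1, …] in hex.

  t0: 68 e0 65 cf
  t1: 68 65 e0 cf
  t2: 68 cf e0 cf
  t3: cf 68 cf e0

RES = [0xcf, 0x68, 0xcf, 0xe0]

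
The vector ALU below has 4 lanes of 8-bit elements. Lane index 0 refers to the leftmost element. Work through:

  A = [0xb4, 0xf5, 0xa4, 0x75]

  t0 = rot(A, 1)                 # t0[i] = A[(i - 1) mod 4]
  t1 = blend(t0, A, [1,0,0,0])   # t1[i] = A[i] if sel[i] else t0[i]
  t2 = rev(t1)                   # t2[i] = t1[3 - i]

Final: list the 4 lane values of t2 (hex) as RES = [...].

RES = [0xa4, 0xf5, 0xb4, 0xb4]

→ t0 |75|b4|f5|a4|
→ t1 |b4|b4|f5|a4|
→ t2 |a4|f5|b4|b4|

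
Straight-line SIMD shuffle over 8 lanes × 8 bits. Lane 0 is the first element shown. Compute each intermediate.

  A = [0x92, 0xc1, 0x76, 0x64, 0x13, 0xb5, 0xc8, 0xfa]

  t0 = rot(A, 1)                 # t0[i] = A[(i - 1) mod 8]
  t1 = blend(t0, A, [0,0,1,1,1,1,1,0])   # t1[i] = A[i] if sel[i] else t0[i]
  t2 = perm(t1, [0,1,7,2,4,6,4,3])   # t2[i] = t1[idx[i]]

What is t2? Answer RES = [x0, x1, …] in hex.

RES = [0xfa, 0x92, 0xc8, 0x76, 0x13, 0xc8, 0x13, 0x64]

t0 = [0xfa, 0x92, 0xc1, 0x76, 0x64, 0x13, 0xb5, 0xc8]
t1 = [0xfa, 0x92, 0x76, 0x64, 0x13, 0xb5, 0xc8, 0xc8]
t2 = [0xfa, 0x92, 0xc8, 0x76, 0x13, 0xc8, 0x13, 0x64]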